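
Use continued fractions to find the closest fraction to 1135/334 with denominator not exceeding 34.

Expand x = 1135/334 as a continued fraction with the Euclidean algorithm:
  1135 = 3*334 + 133, so a_0 = 3.
  334 = 2*133 + 68, so a_1 = 2.
  133 = 1*68 + 65, so a_2 = 1.
  68 = 1*65 + 3, so a_3 = 1.
  65 = 21*3 + 2, so a_4 = 21.
  3 = 1*2 + 1, so a_5 = 1.
  2 = 2*1 + 0, so a_6 = 2.
so x = [3; 2, 1, 1, 21, 1, 2].
Convergents (p_i = a_i*p_{i-1} + p_{i-2}, q_i = a_i*q_{i-1} + q_{i-2} with p_{-2}=0, p_{-1}=1, q_{-2}=1, q_{-1}=0), until the denominator exceeds 34:
  i=0: a_0=3, p_0 = 3*1 + 0 = 3, q_0 = 3*0 + 1 = 1.
  i=1: a_1=2, p_1 = 2*3 + 1 = 7, q_1 = 2*1 + 0 = 2.
  i=2: a_2=1, p_2 = 1*7 + 3 = 10, q_2 = 1*2 + 1 = 3.
  i=3: a_3=1, p_3 = 1*10 + 7 = 17, q_3 = 1*3 + 2 = 5.
  i=4: a_4=21, p_4 = 21*17 + 10 = 367, q_4 = 21*5 + 3 = 108.
q_4 = 108 > 34, so the last convergent with denominator <= 34 is p_3/q_3 = 17/5.
The closest fraction with denominator <= 34 is either p_3/q_3 or the intermediate fraction (k*p_3 + p_2)/(k*q_3 + q_2) with the largest k >= 1 whose denominator stays <= 34; these approach x as k grows, and every other convergent or intermediate fraction in range is farther away.
Largest k: floor((34 - q_2)/q_3) = floor((34 - 3)/5) = 6.
That gives (6*17 + 10)/(6*5 + 3) = 112/33.
Compare the errors: |x - 17/5| = |1135*5 - 17*334|/(334*5) = 3/1670, and |x - 112/33| = |1135*33 - 112*334|/(334*33) = 47/11022.
Cross-multiplying, 3*11022 = 33066 < 78490 = 47*1670, so 3/1670 is smaller: the convergent 17/5 is closer to x than 112/33.

17/5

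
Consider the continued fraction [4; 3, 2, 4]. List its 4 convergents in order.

Using the convergent recurrence p_i = a_i*p_{i-1} + p_{i-2}, q_i = a_i*q_{i-1} + q_{i-2} with p_{-2}=0, p_{-1}=1, q_{-2}=1, q_{-1}=0:
  i=0: a_0=4, p_0 = 4*1 + 0 = 4, q_0 = 4*0 + 1 = 1.
  i=1: a_1=3, p_1 = 3*4 + 1 = 13, q_1 = 3*1 + 0 = 3.
  i=2: a_2=2, p_2 = 2*13 + 4 = 30, q_2 = 2*3 + 1 = 7.
  i=3: a_3=4, p_3 = 4*30 + 13 = 133, q_3 = 4*7 + 3 = 31.

4/1, 13/3, 30/7, 133/31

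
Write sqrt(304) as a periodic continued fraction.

Write x_i = (sqrt(304) + m_i)/d_i with (m_0, d_0) = (0, 1). a_0 = floor(sqrt(304)) = 17, since 17^2 = 289 <= 304 < 324 = 18^2.
Iterate m_{i+1} = d_i*a_i - m_i, d_{i+1} = (304 - m_{i+1}^2)/d_i, a_{i+1} = floor((a_0 + m_{i+1})/d_{i+1}):
  m_1 = 1*17 - 0 = 17, d_1 = (304 - 17^2)/1 = 15/1 = 15, a_1 = floor((17 + 17)/15) = 2.
  m_2 = 15*2 - 17 = 13, d_2 = (304 - 13^2)/15 = 135/15 = 9, a_2 = floor((17 + 13)/9) = 3.
  m_3 = 9*3 - 13 = 14, d_3 = (304 - 14^2)/9 = 108/9 = 12, a_3 = floor((17 + 14)/12) = 2.
  m_4 = 12*2 - 14 = 10, d_4 = (304 - 10^2)/12 = 204/12 = 17, a_4 = floor((17 + 10)/17) = 1.
  m_5 = 17*1 - 10 = 7, d_5 = (304 - 7^2)/17 = 255/17 = 15, a_5 = floor((17 + 7)/15) = 1.
  m_6 = 15*1 - 7 = 8, d_6 = (304 - 8^2)/15 = 240/15 = 16, a_6 = floor((17 + 8)/16) = 1.
  m_7 = 16*1 - 8 = 8, d_7 = (304 - 8^2)/16 = 240/16 = 15, a_7 = floor((17 + 8)/15) = 1.
  m_8 = 15*1 - 8 = 7, d_8 = (304 - 7^2)/15 = 255/15 = 17, a_8 = floor((17 + 7)/17) = 1.
  m_9 = 17*1 - 7 = 10, d_9 = (304 - 10^2)/17 = 204/17 = 12, a_9 = floor((17 + 10)/12) = 2.
  m_10 = 12*2 - 10 = 14, d_10 = (304 - 14^2)/12 = 108/12 = 9, a_10 = floor((17 + 14)/9) = 3.
  m_11 = 9*3 - 14 = 13, d_11 = (304 - 13^2)/9 = 135/9 = 15, a_11 = floor((17 + 13)/15) = 2.
  m_12 = 15*2 - 13 = 17, d_12 = (304 - 17^2)/15 = 15/15 = 1, a_12 = floor((17 + 17)/1) = 34.
  m_13 = 1*34 - 17 = 17, d_13 = (304 - 17^2)/1 = 15/1 = 15: (m_13, d_13) = (m_1, d_1) = (17, 15), so from here the quotients repeat a_1, ..., a_12; the period length is 12.
Hence the expansion of sqrt(304) is a_0 = 17 followed by the repeating block 2, 3, 2, 1, 1, 1, 1, 1, 2, 3, 2, 34 (period 12).

[17; (2, 3, 2, 1, 1, 1, 1, 1, 2, 3, 2, 34)]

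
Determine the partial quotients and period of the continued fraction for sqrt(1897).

[43; (1, 1, 4, 12, 4, 1, 1, 86)]

Write x_i = (sqrt(1897) + m_i)/d_i with (m_0, d_0) = (0, 1). a_0 = floor(sqrt(1897)) = 43, since 43^2 = 1849 <= 1897 < 1936 = 44^2.
Iterate m_{i+1} = d_i*a_i - m_i, d_{i+1} = (1897 - m_{i+1}^2)/d_i, a_{i+1} = floor((a_0 + m_{i+1})/d_{i+1}):
  m_1 = 1*43 - 0 = 43, d_1 = (1897 - 43^2)/1 = 48/1 = 48, a_1 = floor((43 + 43)/48) = 1.
  m_2 = 48*1 - 43 = 5, d_2 = (1897 - 5^2)/48 = 1872/48 = 39, a_2 = floor((43 + 5)/39) = 1.
  m_3 = 39*1 - 5 = 34, d_3 = (1897 - 34^2)/39 = 741/39 = 19, a_3 = floor((43 + 34)/19) = 4.
  m_4 = 19*4 - 34 = 42, d_4 = (1897 - 42^2)/19 = 133/19 = 7, a_4 = floor((43 + 42)/7) = 12.
  m_5 = 7*12 - 42 = 42, d_5 = (1897 - 42^2)/7 = 133/7 = 19, a_5 = floor((43 + 42)/19) = 4.
  m_6 = 19*4 - 42 = 34, d_6 = (1897 - 34^2)/19 = 741/19 = 39, a_6 = floor((43 + 34)/39) = 1.
  m_7 = 39*1 - 34 = 5, d_7 = (1897 - 5^2)/39 = 1872/39 = 48, a_7 = floor((43 + 5)/48) = 1.
  m_8 = 48*1 - 5 = 43, d_8 = (1897 - 43^2)/48 = 48/48 = 1, a_8 = floor((43 + 43)/1) = 86.
  m_9 = 1*86 - 43 = 43, d_9 = (1897 - 43^2)/1 = 48/1 = 48: (m_9, d_9) = (m_1, d_1) = (43, 48), so from here the quotients repeat a_1, ..., a_8; the period length is 8.
Hence the expansion of sqrt(1897) is a_0 = 43 followed by the repeating block 1, 1, 4, 12, 4, 1, 1, 86 (period 8).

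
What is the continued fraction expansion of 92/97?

[0; 1, 18, 2, 2]

Run the Euclidean algorithm on 92 and 97; the successive quotients are the partial quotients a_0, a_1, ... (each step inverts the fractional part left over by the previous one):
  92 = 0*97 + 92, so a_0 = 0.
  97 = 1*92 + 5, so a_1 = 1.
  92 = 18*5 + 2, so a_2 = 18.
  5 = 2*2 + 1, so a_3 = 2.
  2 = 2*1 + 0, so a_4 = 2.
The remainder reaches 0 after 5 divisions, so the expansion has 5 partial quotients, read off in order.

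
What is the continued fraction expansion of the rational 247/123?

[2; 123]

Run the Euclidean algorithm on 247 and 123; the successive quotients are the partial quotients a_0, a_1, ... (each step inverts the fractional part left over by the previous one):
  247 = 2*123 + 1, so a_0 = 2.
  123 = 123*1 + 0, so a_1 = 123.
The remainder reaches 0 after 2 divisions, so the expansion has 2 partial quotients, read off in order.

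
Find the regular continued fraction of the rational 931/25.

Run the Euclidean algorithm on 931 and 25; the successive quotients are the partial quotients a_0, a_1, ... (each step inverts the fractional part left over by the previous one):
  931 = 37*25 + 6, so a_0 = 37.
  25 = 4*6 + 1, so a_1 = 4.
  6 = 6*1 + 0, so a_2 = 6.
The remainder reaches 0 after 3 divisions, so the expansion has 3 partial quotients, read off in order.

[37; 4, 6]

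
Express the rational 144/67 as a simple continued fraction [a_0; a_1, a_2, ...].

[2; 6, 1, 2, 3]

Run the Euclidean algorithm on 144 and 67; the successive quotients are the partial quotients a_0, a_1, ... (each step inverts the fractional part left over by the previous one):
  144 = 2*67 + 10, so a_0 = 2.
  67 = 6*10 + 7, so a_1 = 6.
  10 = 1*7 + 3, so a_2 = 1.
  7 = 2*3 + 1, so a_3 = 2.
  3 = 3*1 + 0, so a_4 = 3.
The remainder reaches 0 after 5 divisions, so the expansion has 5 partial quotients, read off in order.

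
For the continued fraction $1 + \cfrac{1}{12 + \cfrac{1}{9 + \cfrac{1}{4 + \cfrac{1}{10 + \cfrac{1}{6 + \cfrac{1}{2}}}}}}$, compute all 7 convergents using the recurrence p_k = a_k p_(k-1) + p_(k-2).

1/1, 13/12, 118/109, 485/448, 4968/4589, 30293/27982, 65554/60553

Using the convergent recurrence p_i = a_i*p_{i-1} + p_{i-2}, q_i = a_i*q_{i-1} + q_{i-2} with p_{-2}=0, p_{-1}=1, q_{-2}=1, q_{-1}=0:
  i=0: a_0=1, p_0 = 1*1 + 0 = 1, q_0 = 1*0 + 1 = 1.
  i=1: a_1=12, p_1 = 12*1 + 1 = 13, q_1 = 12*1 + 0 = 12.
  i=2: a_2=9, p_2 = 9*13 + 1 = 118, q_2 = 9*12 + 1 = 109.
  i=3: a_3=4, p_3 = 4*118 + 13 = 485, q_3 = 4*109 + 12 = 448.
  i=4: a_4=10, p_4 = 10*485 + 118 = 4968, q_4 = 10*448 + 109 = 4589.
  i=5: a_5=6, p_5 = 6*4968 + 485 = 30293, q_5 = 6*4589 + 448 = 27982.
  i=6: a_6=2, p_6 = 2*30293 + 4968 = 65554, q_6 = 2*27982 + 4589 = 60553.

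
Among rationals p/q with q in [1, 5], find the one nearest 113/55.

2/1

Expand x = 113/55 as a continued fraction with the Euclidean algorithm:
  113 = 2*55 + 3, so a_0 = 2.
  55 = 18*3 + 1, so a_1 = 18.
  3 = 3*1 + 0, so a_2 = 3.
so x = [2; 18, 3].
Convergents (p_i = a_i*p_{i-1} + p_{i-2}, q_i = a_i*q_{i-1} + q_{i-2} with p_{-2}=0, p_{-1}=1, q_{-2}=1, q_{-1}=0), until the denominator exceeds 5:
  i=0: a_0=2, p_0 = 2*1 + 0 = 2, q_0 = 2*0 + 1 = 1.
  i=1: a_1=18, p_1 = 18*2 + 1 = 37, q_1 = 18*1 + 0 = 18.
q_1 = 18 > 5, so the last convergent with denominator <= 5 is p_0/q_0 = 2/1.
The closest fraction with denominator <= 5 is either p_0/q_0 or the intermediate fraction (k*p_0 + p_{-1})/(k*q_0 + q_{-1}) with the largest k >= 1 whose denominator stays <= 5; these approach x as k grows, and every other convergent or intermediate fraction in range is farther away.
Largest k: floor((5 - q_{-1})/q_0) = floor((5 - 0)/1) = 5 (using the seeds p_{-1} = 1, q_{-1} = 0).
That gives (5*2 + 1)/(5*1 + 0) = 11/5.
Compare the errors: |x - 2/1| = |113*1 - 2*55|/(55*1) = 3/55, and |x - 11/5| = |113*5 - 11*55|/(55*5) = 40/275.
Cross-multiplying, 3*275 = 825 < 2200 = 40*55, so 3/55 is smaller: the convergent 2/1 is closer to x than 11/5.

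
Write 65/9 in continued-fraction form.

[7; 4, 2]

Run the Euclidean algorithm on 65 and 9; the successive quotients are the partial quotients a_0, a_1, ... (each step inverts the fractional part left over by the previous one):
  65 = 7*9 + 2, so a_0 = 7.
  9 = 4*2 + 1, so a_1 = 4.
  2 = 2*1 + 0, so a_2 = 2.
The remainder reaches 0 after 3 divisions, so the expansion has 3 partial quotients, read off in order.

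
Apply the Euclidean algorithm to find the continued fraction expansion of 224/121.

[1; 1, 5, 1, 2, 1, 1, 2]

Run the Euclidean algorithm on 224 and 121; the successive quotients are the partial quotients a_0, a_1, ... (each step inverts the fractional part left over by the previous one):
  224 = 1*121 + 103, so a_0 = 1.
  121 = 1*103 + 18, so a_1 = 1.
  103 = 5*18 + 13, so a_2 = 5.
  18 = 1*13 + 5, so a_3 = 1.
  13 = 2*5 + 3, so a_4 = 2.
  5 = 1*3 + 2, so a_5 = 1.
  3 = 1*2 + 1, so a_6 = 1.
  2 = 2*1 + 0, so a_7 = 2.
The remainder reaches 0 after 8 divisions, so the expansion has 8 partial quotients, read off in order.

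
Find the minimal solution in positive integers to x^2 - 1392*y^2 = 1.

First expand sqrt(1392) as a continued fraction. With x_i = (sqrt(1392) + m_i)/d_i and (m_0, d_0) = (0, 1): a_0 = floor(sqrt(1392)) = 37, since 37^2 = 1369 <= 1392 < 1444 = 38^2.
Iterate m_{i+1} = d_i*a_i - m_i, d_{i+1} = (1392 - m_{i+1}^2)/d_i, a_{i+1} = floor((a_0 + m_{i+1})/d_{i+1}):
  m_1 = 1*37 - 0 = 37, d_1 = (1392 - 37^2)/1 = 23/1 = 23, a_1 = floor((37 + 37)/23) = 3.
  m_2 = 23*3 - 37 = 32, d_2 = (1392 - 32^2)/23 = 368/23 = 16, a_2 = floor((37 + 32)/16) = 4.
  m_3 = 16*4 - 32 = 32, d_3 = (1392 - 32^2)/16 = 368/16 = 23, a_3 = floor((37 + 32)/23) = 3.
  m_4 = 23*3 - 32 = 37, d_4 = (1392 - 37^2)/23 = 23/23 = 1, a_4 = floor((37 + 37)/1) = 74.
  m_5 = 1*74 - 37 = 37, d_5 = (1392 - 37^2)/1 = 23/1 = 23: (m_5, d_5) = (m_1, d_1) = (37, 23), so from here the quotients repeat a_1, ..., a_4; the period length is 4.
So sqrt(1392) = [37; (3, 4, 3, 74)] with period length k = 4.
k is even, so the fundamental solution of x^2 - 1392y^2 = 1 is (p_{k-1}, q_{k-1}) = (p_3, q_3); compute convergents through index 3.
Convergents (p_i = a_i*p_{i-1} + p_{i-2}, q_i = a_i*q_{i-1} + q_{i-2} with p_{-2}=0, p_{-1}=1, q_{-2}=1, q_{-1}=0):
  i=0: a_0=37, p_0 = 37*1 + 0 = 37, q_0 = 37*0 + 1 = 1.
  i=1: a_1=3, p_1 = 3*37 + 1 = 112, q_1 = 3*1 + 0 = 3.
  i=2: a_2=4, p_2 = 4*112 + 37 = 485, q_2 = 4*3 + 1 = 13.
  i=3: a_3=3, p_3 = 3*485 + 112 = 1567, q_3 = 3*13 + 3 = 42.
Check: 1567^2 - 1392*42^2 = 2455489 - 2455488 = 1, so (x, y) = (1567, 42) solves the equation, and by the theorem it is the least positive solution.

(x, y) = (1567, 42)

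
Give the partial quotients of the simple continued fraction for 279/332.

[0; 1, 5, 3, 1, 3, 1, 2]

Run the Euclidean algorithm on 279 and 332; the successive quotients are the partial quotients a_0, a_1, ... (each step inverts the fractional part left over by the previous one):
  279 = 0*332 + 279, so a_0 = 0.
  332 = 1*279 + 53, so a_1 = 1.
  279 = 5*53 + 14, so a_2 = 5.
  53 = 3*14 + 11, so a_3 = 3.
  14 = 1*11 + 3, so a_4 = 1.
  11 = 3*3 + 2, so a_5 = 3.
  3 = 1*2 + 1, so a_6 = 1.
  2 = 2*1 + 0, so a_7 = 2.
The remainder reaches 0 after 8 divisions, so the expansion has 8 partial quotients, read off in order.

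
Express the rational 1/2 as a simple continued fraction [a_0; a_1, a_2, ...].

[0; 2]

Run the Euclidean algorithm on 1 and 2; the successive quotients are the partial quotients a_0, a_1, ... (each step inverts the fractional part left over by the previous one):
  1 = 0*2 + 1, so a_0 = 0.
  2 = 2*1 + 0, so a_1 = 2.
The remainder reaches 0 after 2 divisions, so the expansion has 2 partial quotients, read off in order.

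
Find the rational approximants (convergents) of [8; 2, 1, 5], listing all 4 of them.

Using the convergent recurrence p_i = a_i*p_{i-1} + p_{i-2}, q_i = a_i*q_{i-1} + q_{i-2} with p_{-2}=0, p_{-1}=1, q_{-2}=1, q_{-1}=0:
  i=0: a_0=8, p_0 = 8*1 + 0 = 8, q_0 = 8*0 + 1 = 1.
  i=1: a_1=2, p_1 = 2*8 + 1 = 17, q_1 = 2*1 + 0 = 2.
  i=2: a_2=1, p_2 = 1*17 + 8 = 25, q_2 = 1*2 + 1 = 3.
  i=3: a_3=5, p_3 = 5*25 + 17 = 142, q_3 = 5*3 + 2 = 17.

8/1, 17/2, 25/3, 142/17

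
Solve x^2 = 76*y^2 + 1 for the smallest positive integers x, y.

(x, y) = (57799, 6630)

First expand sqrt(76) as a continued fraction. With x_i = (sqrt(76) + m_i)/d_i and (m_0, d_0) = (0, 1): a_0 = floor(sqrt(76)) = 8, since 8^2 = 64 <= 76 < 81 = 9^2.
Iterate m_{i+1} = d_i*a_i - m_i, d_{i+1} = (76 - m_{i+1}^2)/d_i, a_{i+1} = floor((a_0 + m_{i+1})/d_{i+1}):
  m_1 = 1*8 - 0 = 8, d_1 = (76 - 8^2)/1 = 12/1 = 12, a_1 = floor((8 + 8)/12) = 1.
  m_2 = 12*1 - 8 = 4, d_2 = (76 - 4^2)/12 = 60/12 = 5, a_2 = floor((8 + 4)/5) = 2.
  m_3 = 5*2 - 4 = 6, d_3 = (76 - 6^2)/5 = 40/5 = 8, a_3 = floor((8 + 6)/8) = 1.
  m_4 = 8*1 - 6 = 2, d_4 = (76 - 2^2)/8 = 72/8 = 9, a_4 = floor((8 + 2)/9) = 1.
  m_5 = 9*1 - 2 = 7, d_5 = (76 - 7^2)/9 = 27/9 = 3, a_5 = floor((8 + 7)/3) = 5.
  m_6 = 3*5 - 7 = 8, d_6 = (76 - 8^2)/3 = 12/3 = 4, a_6 = floor((8 + 8)/4) = 4.
  m_7 = 4*4 - 8 = 8, d_7 = (76 - 8^2)/4 = 12/4 = 3, a_7 = floor((8 + 8)/3) = 5.
  m_8 = 3*5 - 8 = 7, d_8 = (76 - 7^2)/3 = 27/3 = 9, a_8 = floor((8 + 7)/9) = 1.
  m_9 = 9*1 - 7 = 2, d_9 = (76 - 2^2)/9 = 72/9 = 8, a_9 = floor((8 + 2)/8) = 1.
  m_10 = 8*1 - 2 = 6, d_10 = (76 - 6^2)/8 = 40/8 = 5, a_10 = floor((8 + 6)/5) = 2.
  m_11 = 5*2 - 6 = 4, d_11 = (76 - 4^2)/5 = 60/5 = 12, a_11 = floor((8 + 4)/12) = 1.
  m_12 = 12*1 - 4 = 8, d_12 = (76 - 8^2)/12 = 12/12 = 1, a_12 = floor((8 + 8)/1) = 16.
  m_13 = 1*16 - 8 = 8, d_13 = (76 - 8^2)/1 = 12/1 = 12: (m_13, d_13) = (m_1, d_1) = (8, 12), so from here the quotients repeat a_1, ..., a_12; the period length is 12.
So sqrt(76) = [8; (1, 2, 1, 1, 5, 4, 5, 1, 1, 2, 1, 16)] with period length k = 12.
k is even, so the fundamental solution of x^2 - 76y^2 = 1 is (p_{k-1}, q_{k-1}) = (p_11, q_11); compute convergents through index 11.
Convergents (p_i = a_i*p_{i-1} + p_{i-2}, q_i = a_i*q_{i-1} + q_{i-2} with p_{-2}=0, p_{-1}=1, q_{-2}=1, q_{-1}=0):
  i=0: a_0=8, p_0 = 8*1 + 0 = 8, q_0 = 8*0 + 1 = 1.
  i=1: a_1=1, p_1 = 1*8 + 1 = 9, q_1 = 1*1 + 0 = 1.
  i=2: a_2=2, p_2 = 2*9 + 8 = 26, q_2 = 2*1 + 1 = 3.
  i=3: a_3=1, p_3 = 1*26 + 9 = 35, q_3 = 1*3 + 1 = 4.
  i=4: a_4=1, p_4 = 1*35 + 26 = 61, q_4 = 1*4 + 3 = 7.
  i=5: a_5=5, p_5 = 5*61 + 35 = 340, q_5 = 5*7 + 4 = 39.
  i=6: a_6=4, p_6 = 4*340 + 61 = 1421, q_6 = 4*39 + 7 = 163.
  i=7: a_7=5, p_7 = 5*1421 + 340 = 7445, q_7 = 5*163 + 39 = 854.
  i=8: a_8=1, p_8 = 1*7445 + 1421 = 8866, q_8 = 1*854 + 163 = 1017.
  i=9: a_9=1, p_9 = 1*8866 + 7445 = 16311, q_9 = 1*1017 + 854 = 1871.
  i=10: a_10=2, p_10 = 2*16311 + 8866 = 41488, q_10 = 2*1871 + 1017 = 4759.
  i=11: a_11=1, p_11 = 1*41488 + 16311 = 57799, q_11 = 1*4759 + 1871 = 6630.
Check: 57799^2 - 76*6630^2 = 3340724401 - 3340724400 = 1, so (x, y) = (57799, 6630) solves the equation, and by the theorem it is the least positive solution.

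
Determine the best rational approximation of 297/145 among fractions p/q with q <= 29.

43/21

Expand x = 297/145 as a continued fraction with the Euclidean algorithm:
  297 = 2*145 + 7, so a_0 = 2.
  145 = 20*7 + 5, so a_1 = 20.
  7 = 1*5 + 2, so a_2 = 1.
  5 = 2*2 + 1, so a_3 = 2.
  2 = 2*1 + 0, so a_4 = 2.
so x = [2; 20, 1, 2, 2].
Convergents (p_i = a_i*p_{i-1} + p_{i-2}, q_i = a_i*q_{i-1} + q_{i-2} with p_{-2}=0, p_{-1}=1, q_{-2}=1, q_{-1}=0), until the denominator exceeds 29:
  i=0: a_0=2, p_0 = 2*1 + 0 = 2, q_0 = 2*0 + 1 = 1.
  i=1: a_1=20, p_1 = 20*2 + 1 = 41, q_1 = 20*1 + 0 = 20.
  i=2: a_2=1, p_2 = 1*41 + 2 = 43, q_2 = 1*20 + 1 = 21.
  i=3: a_3=2, p_3 = 2*43 + 41 = 127, q_3 = 2*21 + 20 = 62.
q_3 = 62 > 29, so the last convergent with denominator <= 29 is p_2/q_2 = 43/21.
The closest fraction with denominator <= 29 is either p_2/q_2 or the intermediate fraction (k*p_2 + p_1)/(k*q_2 + q_1) with the largest k >= 1 whose denominator stays <= 29; these approach x as k grows, and every other convergent or intermediate fraction in range is farther away.
Largest k: floor((29 - q_1)/q_2) = floor((29 - 20)/21) = 0.
Since k = 0, no intermediate fraction beyond p_2/q_2 has denominator <= 29, so the convergent 43/21 is the closest (its error is |297*21 - 43*145|/(145*21) = 2/3045).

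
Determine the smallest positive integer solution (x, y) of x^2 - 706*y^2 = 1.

(x, y) = (34595, 1302)

First expand sqrt(706) as a continued fraction. With x_i = (sqrt(706) + m_i)/d_i and (m_0, d_0) = (0, 1): a_0 = floor(sqrt(706)) = 26, since 26^2 = 676 <= 706 < 729 = 27^2.
Iterate m_{i+1} = d_i*a_i - m_i, d_{i+1} = (706 - m_{i+1}^2)/d_i, a_{i+1} = floor((a_0 + m_{i+1})/d_{i+1}):
  m_1 = 1*26 - 0 = 26, d_1 = (706 - 26^2)/1 = 30/1 = 30, a_1 = floor((26 + 26)/30) = 1.
  m_2 = 30*1 - 26 = 4, d_2 = (706 - 4^2)/30 = 690/30 = 23, a_2 = floor((26 + 4)/23) = 1.
  m_3 = 23*1 - 4 = 19, d_3 = (706 - 19^2)/23 = 345/23 = 15, a_3 = floor((26 + 19)/15) = 3.
  m_4 = 15*3 - 19 = 26, d_4 = (706 - 26^2)/15 = 30/15 = 2, a_4 = floor((26 + 26)/2) = 26.
  m_5 = 2*26 - 26 = 26, d_5 = (706 - 26^2)/2 = 30/2 = 15, a_5 = floor((26 + 26)/15) = 3.
  m_6 = 15*3 - 26 = 19, d_6 = (706 - 19^2)/15 = 345/15 = 23, a_6 = floor((26 + 19)/23) = 1.
  m_7 = 23*1 - 19 = 4, d_7 = (706 - 4^2)/23 = 690/23 = 30, a_7 = floor((26 + 4)/30) = 1.
  m_8 = 30*1 - 4 = 26, d_8 = (706 - 26^2)/30 = 30/30 = 1, a_8 = floor((26 + 26)/1) = 52.
  m_9 = 1*52 - 26 = 26, d_9 = (706 - 26^2)/1 = 30/1 = 30: (m_9, d_9) = (m_1, d_1) = (26, 30), so from here the quotients repeat a_1, ..., a_8; the period length is 8.
So sqrt(706) = [26; (1, 1, 3, 26, 3, 1, 1, 52)] with period length k = 8.
k is even, so the fundamental solution of x^2 - 706y^2 = 1 is (p_{k-1}, q_{k-1}) = (p_7, q_7); compute convergents through index 7.
Convergents (p_i = a_i*p_{i-1} + p_{i-2}, q_i = a_i*q_{i-1} + q_{i-2} with p_{-2}=0, p_{-1}=1, q_{-2}=1, q_{-1}=0):
  i=0: a_0=26, p_0 = 26*1 + 0 = 26, q_0 = 26*0 + 1 = 1.
  i=1: a_1=1, p_1 = 1*26 + 1 = 27, q_1 = 1*1 + 0 = 1.
  i=2: a_2=1, p_2 = 1*27 + 26 = 53, q_2 = 1*1 + 1 = 2.
  i=3: a_3=3, p_3 = 3*53 + 27 = 186, q_3 = 3*2 + 1 = 7.
  i=4: a_4=26, p_4 = 26*186 + 53 = 4889, q_4 = 26*7 + 2 = 184.
  i=5: a_5=3, p_5 = 3*4889 + 186 = 14853, q_5 = 3*184 + 7 = 559.
  i=6: a_6=1, p_6 = 1*14853 + 4889 = 19742, q_6 = 1*559 + 184 = 743.
  i=7: a_7=1, p_7 = 1*19742 + 14853 = 34595, q_7 = 1*743 + 559 = 1302.
Check: 34595^2 - 706*1302^2 = 1196814025 - 1196814024 = 1, so (x, y) = (34595, 1302) solves the equation, and by the theorem it is the least positive solution.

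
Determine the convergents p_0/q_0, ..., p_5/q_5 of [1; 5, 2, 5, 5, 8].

1/1, 6/5, 13/11, 71/60, 368/311, 3015/2548

Using the convergent recurrence p_i = a_i*p_{i-1} + p_{i-2}, q_i = a_i*q_{i-1} + q_{i-2} with p_{-2}=0, p_{-1}=1, q_{-2}=1, q_{-1}=0:
  i=0: a_0=1, p_0 = 1*1 + 0 = 1, q_0 = 1*0 + 1 = 1.
  i=1: a_1=5, p_1 = 5*1 + 1 = 6, q_1 = 5*1 + 0 = 5.
  i=2: a_2=2, p_2 = 2*6 + 1 = 13, q_2 = 2*5 + 1 = 11.
  i=3: a_3=5, p_3 = 5*13 + 6 = 71, q_3 = 5*11 + 5 = 60.
  i=4: a_4=5, p_4 = 5*71 + 13 = 368, q_4 = 5*60 + 11 = 311.
  i=5: a_5=8, p_5 = 8*368 + 71 = 3015, q_5 = 8*311 + 60 = 2548.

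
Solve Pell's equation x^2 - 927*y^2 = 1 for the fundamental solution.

(x, y) = (227528, 7473)

First expand sqrt(927) as a continued fraction. With x_i = (sqrt(927) + m_i)/d_i and (m_0, d_0) = (0, 1): a_0 = floor(sqrt(927)) = 30, since 30^2 = 900 <= 927 < 961 = 31^2.
Iterate m_{i+1} = d_i*a_i - m_i, d_{i+1} = (927 - m_{i+1}^2)/d_i, a_{i+1} = floor((a_0 + m_{i+1})/d_{i+1}):
  m_1 = 1*30 - 0 = 30, d_1 = (927 - 30^2)/1 = 27/1 = 27, a_1 = floor((30 + 30)/27) = 2.
  m_2 = 27*2 - 30 = 24, d_2 = (927 - 24^2)/27 = 351/27 = 13, a_2 = floor((30 + 24)/13) = 4.
  m_3 = 13*4 - 24 = 28, d_3 = (927 - 28^2)/13 = 143/13 = 11, a_3 = floor((30 + 28)/11) = 5.
  m_4 = 11*5 - 28 = 27, d_4 = (927 - 27^2)/11 = 198/11 = 18, a_4 = floor((30 + 27)/18) = 3.
  m_5 = 18*3 - 27 = 27, d_5 = (927 - 27^2)/18 = 198/18 = 11, a_5 = floor((30 + 27)/11) = 5.
  m_6 = 11*5 - 27 = 28, d_6 = (927 - 28^2)/11 = 143/11 = 13, a_6 = floor((30 + 28)/13) = 4.
  m_7 = 13*4 - 28 = 24, d_7 = (927 - 24^2)/13 = 351/13 = 27, a_7 = floor((30 + 24)/27) = 2.
  m_8 = 27*2 - 24 = 30, d_8 = (927 - 30^2)/27 = 27/27 = 1, a_8 = floor((30 + 30)/1) = 60.
  m_9 = 1*60 - 30 = 30, d_9 = (927 - 30^2)/1 = 27/1 = 27: (m_9, d_9) = (m_1, d_1) = (30, 27), so from here the quotients repeat a_1, ..., a_8; the period length is 8.
So sqrt(927) = [30; (2, 4, 5, 3, 5, 4, 2, 60)] with period length k = 8.
k is even, so the fundamental solution of x^2 - 927y^2 = 1 is (p_{k-1}, q_{k-1}) = (p_7, q_7); compute convergents through index 7.
Convergents (p_i = a_i*p_{i-1} + p_{i-2}, q_i = a_i*q_{i-1} + q_{i-2} with p_{-2}=0, p_{-1}=1, q_{-2}=1, q_{-1}=0):
  i=0: a_0=30, p_0 = 30*1 + 0 = 30, q_0 = 30*0 + 1 = 1.
  i=1: a_1=2, p_1 = 2*30 + 1 = 61, q_1 = 2*1 + 0 = 2.
  i=2: a_2=4, p_2 = 4*61 + 30 = 274, q_2 = 4*2 + 1 = 9.
  i=3: a_3=5, p_3 = 5*274 + 61 = 1431, q_3 = 5*9 + 2 = 47.
  i=4: a_4=3, p_4 = 3*1431 + 274 = 4567, q_4 = 3*47 + 9 = 150.
  i=5: a_5=5, p_5 = 5*4567 + 1431 = 24266, q_5 = 5*150 + 47 = 797.
  i=6: a_6=4, p_6 = 4*24266 + 4567 = 101631, q_6 = 4*797 + 150 = 3338.
  i=7: a_7=2, p_7 = 2*101631 + 24266 = 227528, q_7 = 2*3338 + 797 = 7473.
Check: 227528^2 - 927*7473^2 = 51768990784 - 51768990783 = 1, so (x, y) = (227528, 7473) solves the equation, and by the theorem it is the least positive solution.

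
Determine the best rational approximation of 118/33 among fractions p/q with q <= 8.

Expand x = 118/33 as a continued fraction with the Euclidean algorithm:
  118 = 3*33 + 19, so a_0 = 3.
  33 = 1*19 + 14, so a_1 = 1.
  19 = 1*14 + 5, so a_2 = 1.
  14 = 2*5 + 4, so a_3 = 2.
  5 = 1*4 + 1, so a_4 = 1.
  4 = 4*1 + 0, so a_5 = 4.
so x = [3; 1, 1, 2, 1, 4].
Convergents (p_i = a_i*p_{i-1} + p_{i-2}, q_i = a_i*q_{i-1} + q_{i-2} with p_{-2}=0, p_{-1}=1, q_{-2}=1, q_{-1}=0), until the denominator exceeds 8:
  i=0: a_0=3, p_0 = 3*1 + 0 = 3, q_0 = 3*0 + 1 = 1.
  i=1: a_1=1, p_1 = 1*3 + 1 = 4, q_1 = 1*1 + 0 = 1.
  i=2: a_2=1, p_2 = 1*4 + 3 = 7, q_2 = 1*1 + 1 = 2.
  i=3: a_3=2, p_3 = 2*7 + 4 = 18, q_3 = 2*2 + 1 = 5.
  i=4: a_4=1, p_4 = 1*18 + 7 = 25, q_4 = 1*5 + 2 = 7.
  i=5: a_5=4, p_5 = 4*25 + 18 = 118, q_5 = 4*7 + 5 = 33.
q_5 = 33 > 8, so the last convergent with denominator <= 8 is p_4/q_4 = 25/7.
The closest fraction with denominator <= 8 is either p_4/q_4 or the intermediate fraction (k*p_4 + p_3)/(k*q_4 + q_3) with the largest k >= 1 whose denominator stays <= 8; these approach x as k grows, and every other convergent or intermediate fraction in range is farther away.
Largest k: floor((8 - q_3)/q_4) = floor((8 - 5)/7) = 0.
Since k = 0, no intermediate fraction beyond p_4/q_4 has denominator <= 8, so the convergent 25/7 is the closest (its error is |118*7 - 25*33|/(33*7) = 1/231).

25/7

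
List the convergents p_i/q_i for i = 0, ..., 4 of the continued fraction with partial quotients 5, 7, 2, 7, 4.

Using the convergent recurrence p_i = a_i*p_{i-1} + p_{i-2}, q_i = a_i*q_{i-1} + q_{i-2} with p_{-2}=0, p_{-1}=1, q_{-2}=1, q_{-1}=0:
  i=0: a_0=5, p_0 = 5*1 + 0 = 5, q_0 = 5*0 + 1 = 1.
  i=1: a_1=7, p_1 = 7*5 + 1 = 36, q_1 = 7*1 + 0 = 7.
  i=2: a_2=2, p_2 = 2*36 + 5 = 77, q_2 = 2*7 + 1 = 15.
  i=3: a_3=7, p_3 = 7*77 + 36 = 575, q_3 = 7*15 + 7 = 112.
  i=4: a_4=4, p_4 = 4*575 + 77 = 2377, q_4 = 4*112 + 15 = 463.

5/1, 36/7, 77/15, 575/112, 2377/463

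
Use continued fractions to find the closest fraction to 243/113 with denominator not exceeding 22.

Expand x = 243/113 as a continued fraction with the Euclidean algorithm:
  243 = 2*113 + 17, so a_0 = 2.
  113 = 6*17 + 11, so a_1 = 6.
  17 = 1*11 + 6, so a_2 = 1.
  11 = 1*6 + 5, so a_3 = 1.
  6 = 1*5 + 1, so a_4 = 1.
  5 = 5*1 + 0, so a_5 = 5.
so x = [2; 6, 1, 1, 1, 5].
Convergents (p_i = a_i*p_{i-1} + p_{i-2}, q_i = a_i*q_{i-1} + q_{i-2} with p_{-2}=0, p_{-1}=1, q_{-2}=1, q_{-1}=0), until the denominator exceeds 22:
  i=0: a_0=2, p_0 = 2*1 + 0 = 2, q_0 = 2*0 + 1 = 1.
  i=1: a_1=6, p_1 = 6*2 + 1 = 13, q_1 = 6*1 + 0 = 6.
  i=2: a_2=1, p_2 = 1*13 + 2 = 15, q_2 = 1*6 + 1 = 7.
  i=3: a_3=1, p_3 = 1*15 + 13 = 28, q_3 = 1*7 + 6 = 13.
  i=4: a_4=1, p_4 = 1*28 + 15 = 43, q_4 = 1*13 + 7 = 20.
  i=5: a_5=5, p_5 = 5*43 + 28 = 243, q_5 = 5*20 + 13 = 113.
q_5 = 113 > 22, so the last convergent with denominator <= 22 is p_4/q_4 = 43/20.
The closest fraction with denominator <= 22 is either p_4/q_4 or the intermediate fraction (k*p_4 + p_3)/(k*q_4 + q_3) with the largest k >= 1 whose denominator stays <= 22; these approach x as k grows, and every other convergent or intermediate fraction in range is farther away.
Largest k: floor((22 - q_3)/q_4) = floor((22 - 13)/20) = 0.
Since k = 0, no intermediate fraction beyond p_4/q_4 has denominator <= 22, so the convergent 43/20 is the closest (its error is |243*20 - 43*113|/(113*20) = 1/2260).

43/20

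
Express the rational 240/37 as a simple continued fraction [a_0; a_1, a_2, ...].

[6; 2, 18]

Run the Euclidean algorithm on 240 and 37; the successive quotients are the partial quotients a_0, a_1, ... (each step inverts the fractional part left over by the previous one):
  240 = 6*37 + 18, so a_0 = 6.
  37 = 2*18 + 1, so a_1 = 2.
  18 = 18*1 + 0, so a_2 = 18.
The remainder reaches 0 after 3 divisions, so the expansion has 3 partial quotients, read off in order.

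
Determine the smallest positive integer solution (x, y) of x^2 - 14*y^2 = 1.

(x, y) = (15, 4)

First expand sqrt(14) as a continued fraction. With x_i = (sqrt(14) + m_i)/d_i and (m_0, d_0) = (0, 1): a_0 = floor(sqrt(14)) = 3, since 3^2 = 9 <= 14 < 16 = 4^2.
Iterate m_{i+1} = d_i*a_i - m_i, d_{i+1} = (14 - m_{i+1}^2)/d_i, a_{i+1} = floor((a_0 + m_{i+1})/d_{i+1}):
  m_1 = 1*3 - 0 = 3, d_1 = (14 - 3^2)/1 = 5/1 = 5, a_1 = floor((3 + 3)/5) = 1.
  m_2 = 5*1 - 3 = 2, d_2 = (14 - 2^2)/5 = 10/5 = 2, a_2 = floor((3 + 2)/2) = 2.
  m_3 = 2*2 - 2 = 2, d_3 = (14 - 2^2)/2 = 10/2 = 5, a_3 = floor((3 + 2)/5) = 1.
  m_4 = 5*1 - 2 = 3, d_4 = (14 - 3^2)/5 = 5/5 = 1, a_4 = floor((3 + 3)/1) = 6.
  m_5 = 1*6 - 3 = 3, d_5 = (14 - 3^2)/1 = 5/1 = 5: (m_5, d_5) = (m_1, d_1) = (3, 5), so from here the quotients repeat a_1, ..., a_4; the period length is 4.
So sqrt(14) = [3; (1, 2, 1, 6)] with period length k = 4.
k is even, so the fundamental solution of x^2 - 14y^2 = 1 is (p_{k-1}, q_{k-1}) = (p_3, q_3); compute convergents through index 3.
Convergents (p_i = a_i*p_{i-1} + p_{i-2}, q_i = a_i*q_{i-1} + q_{i-2} with p_{-2}=0, p_{-1}=1, q_{-2}=1, q_{-1}=0):
  i=0: a_0=3, p_0 = 3*1 + 0 = 3, q_0 = 3*0 + 1 = 1.
  i=1: a_1=1, p_1 = 1*3 + 1 = 4, q_1 = 1*1 + 0 = 1.
  i=2: a_2=2, p_2 = 2*4 + 3 = 11, q_2 = 2*1 + 1 = 3.
  i=3: a_3=1, p_3 = 1*11 + 4 = 15, q_3 = 1*3 + 1 = 4.
Check: 15^2 - 14*4^2 = 225 - 224 = 1, so (x, y) = (15, 4) solves the equation, and by the theorem it is the least positive solution.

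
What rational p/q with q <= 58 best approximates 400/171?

Expand x = 400/171 as a continued fraction with the Euclidean algorithm:
  400 = 2*171 + 58, so a_0 = 2.
  171 = 2*58 + 55, so a_1 = 2.
  58 = 1*55 + 3, so a_2 = 1.
  55 = 18*3 + 1, so a_3 = 18.
  3 = 3*1 + 0, so a_4 = 3.
so x = [2; 2, 1, 18, 3].
Convergents (p_i = a_i*p_{i-1} + p_{i-2}, q_i = a_i*q_{i-1} + q_{i-2} with p_{-2}=0, p_{-1}=1, q_{-2}=1, q_{-1}=0), until the denominator exceeds 58:
  i=0: a_0=2, p_0 = 2*1 + 0 = 2, q_0 = 2*0 + 1 = 1.
  i=1: a_1=2, p_1 = 2*2 + 1 = 5, q_1 = 2*1 + 0 = 2.
  i=2: a_2=1, p_2 = 1*5 + 2 = 7, q_2 = 1*2 + 1 = 3.
  i=3: a_3=18, p_3 = 18*7 + 5 = 131, q_3 = 18*3 + 2 = 56.
  i=4: a_4=3, p_4 = 3*131 + 7 = 400, q_4 = 3*56 + 3 = 171.
q_4 = 171 > 58, so the last convergent with denominator <= 58 is p_3/q_3 = 131/56.
The closest fraction with denominator <= 58 is either p_3/q_3 or the intermediate fraction (k*p_3 + p_2)/(k*q_3 + q_2) with the largest k >= 1 whose denominator stays <= 58; these approach x as k grows, and every other convergent or intermediate fraction in range is farther away.
Largest k: floor((58 - q_2)/q_3) = floor((58 - 3)/56) = 0.
Since k = 0, no intermediate fraction beyond p_3/q_3 has denominator <= 58, so the convergent 131/56 is the closest (its error is |400*56 - 131*171|/(171*56) = 1/9576).

131/56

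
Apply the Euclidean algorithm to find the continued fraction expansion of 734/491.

[1; 2, 48, 1, 1, 2]

Run the Euclidean algorithm on 734 and 491; the successive quotients are the partial quotients a_0, a_1, ... (each step inverts the fractional part left over by the previous one):
  734 = 1*491 + 243, so a_0 = 1.
  491 = 2*243 + 5, so a_1 = 2.
  243 = 48*5 + 3, so a_2 = 48.
  5 = 1*3 + 2, so a_3 = 1.
  3 = 1*2 + 1, so a_4 = 1.
  2 = 2*1 + 0, so a_5 = 2.
The remainder reaches 0 after 6 divisions, so the expansion has 6 partial quotients, read off in order.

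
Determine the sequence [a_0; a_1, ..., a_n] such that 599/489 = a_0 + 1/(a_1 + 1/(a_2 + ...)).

[1; 4, 2, 4, 12]

Run the Euclidean algorithm on 599 and 489; the successive quotients are the partial quotients a_0, a_1, ... (each step inverts the fractional part left over by the previous one):
  599 = 1*489 + 110, so a_0 = 1.
  489 = 4*110 + 49, so a_1 = 4.
  110 = 2*49 + 12, so a_2 = 2.
  49 = 4*12 + 1, so a_3 = 4.
  12 = 12*1 + 0, so a_4 = 12.
The remainder reaches 0 after 5 divisions, so the expansion has 5 partial quotients, read off in order.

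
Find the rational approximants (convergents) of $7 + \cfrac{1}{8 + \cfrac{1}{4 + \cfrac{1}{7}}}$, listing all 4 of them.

7/1, 57/8, 235/33, 1702/239

Using the convergent recurrence p_i = a_i*p_{i-1} + p_{i-2}, q_i = a_i*q_{i-1} + q_{i-2} with p_{-2}=0, p_{-1}=1, q_{-2}=1, q_{-1}=0:
  i=0: a_0=7, p_0 = 7*1 + 0 = 7, q_0 = 7*0 + 1 = 1.
  i=1: a_1=8, p_1 = 8*7 + 1 = 57, q_1 = 8*1 + 0 = 8.
  i=2: a_2=4, p_2 = 4*57 + 7 = 235, q_2 = 4*8 + 1 = 33.
  i=3: a_3=7, p_3 = 7*235 + 57 = 1702, q_3 = 7*33 + 8 = 239.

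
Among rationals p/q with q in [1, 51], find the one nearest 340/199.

41/24

Expand x = 340/199 as a continued fraction with the Euclidean algorithm:
  340 = 1*199 + 141, so a_0 = 1.
  199 = 1*141 + 58, so a_1 = 1.
  141 = 2*58 + 25, so a_2 = 2.
  58 = 2*25 + 8, so a_3 = 2.
  25 = 3*8 + 1, so a_4 = 3.
  8 = 8*1 + 0, so a_5 = 8.
so x = [1; 1, 2, 2, 3, 8].
Convergents (p_i = a_i*p_{i-1} + p_{i-2}, q_i = a_i*q_{i-1} + q_{i-2} with p_{-2}=0, p_{-1}=1, q_{-2}=1, q_{-1}=0), until the denominator exceeds 51:
  i=0: a_0=1, p_0 = 1*1 + 0 = 1, q_0 = 1*0 + 1 = 1.
  i=1: a_1=1, p_1 = 1*1 + 1 = 2, q_1 = 1*1 + 0 = 1.
  i=2: a_2=2, p_2 = 2*2 + 1 = 5, q_2 = 2*1 + 1 = 3.
  i=3: a_3=2, p_3 = 2*5 + 2 = 12, q_3 = 2*3 + 1 = 7.
  i=4: a_4=3, p_4 = 3*12 + 5 = 41, q_4 = 3*7 + 3 = 24.
  i=5: a_5=8, p_5 = 8*41 + 12 = 340, q_5 = 8*24 + 7 = 199.
q_5 = 199 > 51, so the last convergent with denominator <= 51 is p_4/q_4 = 41/24.
The closest fraction with denominator <= 51 is either p_4/q_4 or the intermediate fraction (k*p_4 + p_3)/(k*q_4 + q_3) with the largest k >= 1 whose denominator stays <= 51; these approach x as k grows, and every other convergent or intermediate fraction in range is farther away.
Largest k: floor((51 - q_3)/q_4) = floor((51 - 7)/24) = 1.
That gives (1*41 + 12)/(1*24 + 7) = 53/31.
Compare the errors: |x - 41/24| = |340*24 - 41*199|/(199*24) = 1/4776, and |x - 53/31| = |340*31 - 53*199|/(199*31) = 7/6169.
Cross-multiplying, 1*6169 = 6169 < 33432 = 7*4776, so 1/4776 is smaller: the convergent 41/24 is closer to x than 53/31.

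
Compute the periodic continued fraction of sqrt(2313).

Write x_i = (sqrt(2313) + m_i)/d_i with (m_0, d_0) = (0, 1). a_0 = floor(sqrt(2313)) = 48, since 48^2 = 2304 <= 2313 < 2401 = 49^2.
Iterate m_{i+1} = d_i*a_i - m_i, d_{i+1} = (2313 - m_{i+1}^2)/d_i, a_{i+1} = floor((a_0 + m_{i+1})/d_{i+1}):
  m_1 = 1*48 - 0 = 48, d_1 = (2313 - 48^2)/1 = 9/1 = 9, a_1 = floor((48 + 48)/9) = 10.
  m_2 = 9*10 - 48 = 42, d_2 = (2313 - 42^2)/9 = 549/9 = 61, a_2 = floor((48 + 42)/61) = 1.
  m_3 = 61*1 - 42 = 19, d_3 = (2313 - 19^2)/61 = 1952/61 = 32, a_3 = floor((48 + 19)/32) = 2.
  m_4 = 32*2 - 19 = 45, d_4 = (2313 - 45^2)/32 = 288/32 = 9, a_4 = floor((48 + 45)/9) = 10.
  m_5 = 9*10 - 45 = 45, d_5 = (2313 - 45^2)/9 = 288/9 = 32, a_5 = floor((48 + 45)/32) = 2.
  m_6 = 32*2 - 45 = 19, d_6 = (2313 - 19^2)/32 = 1952/32 = 61, a_6 = floor((48 + 19)/61) = 1.
  m_7 = 61*1 - 19 = 42, d_7 = (2313 - 42^2)/61 = 549/61 = 9, a_7 = floor((48 + 42)/9) = 10.
  m_8 = 9*10 - 42 = 48, d_8 = (2313 - 48^2)/9 = 9/9 = 1, a_8 = floor((48 + 48)/1) = 96.
  m_9 = 1*96 - 48 = 48, d_9 = (2313 - 48^2)/1 = 9/1 = 9: (m_9, d_9) = (m_1, d_1) = (48, 9), so from here the quotients repeat a_1, ..., a_8; the period length is 8.
Hence the expansion of sqrt(2313) is a_0 = 48 followed by the repeating block 10, 1, 2, 10, 2, 1, 10, 96 (period 8).

[48; (10, 1, 2, 10, 2, 1, 10, 96)]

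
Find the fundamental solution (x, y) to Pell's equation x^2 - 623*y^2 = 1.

First expand sqrt(623) as a continued fraction. With x_i = (sqrt(623) + m_i)/d_i and (m_0, d_0) = (0, 1): a_0 = floor(sqrt(623)) = 24, since 24^2 = 576 <= 623 < 625 = 25^2.
Iterate m_{i+1} = d_i*a_i - m_i, d_{i+1} = (623 - m_{i+1}^2)/d_i, a_{i+1} = floor((a_0 + m_{i+1})/d_{i+1}):
  m_1 = 1*24 - 0 = 24, d_1 = (623 - 24^2)/1 = 47/1 = 47, a_1 = floor((24 + 24)/47) = 1.
  m_2 = 47*1 - 24 = 23, d_2 = (623 - 23^2)/47 = 94/47 = 2, a_2 = floor((24 + 23)/2) = 23.
  m_3 = 2*23 - 23 = 23, d_3 = (623 - 23^2)/2 = 94/2 = 47, a_3 = floor((24 + 23)/47) = 1.
  m_4 = 47*1 - 23 = 24, d_4 = (623 - 24^2)/47 = 47/47 = 1, a_4 = floor((24 + 24)/1) = 48.
  m_5 = 1*48 - 24 = 24, d_5 = (623 - 24^2)/1 = 47/1 = 47: (m_5, d_5) = (m_1, d_1) = (24, 47), so from here the quotients repeat a_1, ..., a_4; the period length is 4.
So sqrt(623) = [24; (1, 23, 1, 48)] with period length k = 4.
k is even, so the fundamental solution of x^2 - 623y^2 = 1 is (p_{k-1}, q_{k-1}) = (p_3, q_3); compute convergents through index 3.
Convergents (p_i = a_i*p_{i-1} + p_{i-2}, q_i = a_i*q_{i-1} + q_{i-2} with p_{-2}=0, p_{-1}=1, q_{-2}=1, q_{-1}=0):
  i=0: a_0=24, p_0 = 24*1 + 0 = 24, q_0 = 24*0 + 1 = 1.
  i=1: a_1=1, p_1 = 1*24 + 1 = 25, q_1 = 1*1 + 0 = 1.
  i=2: a_2=23, p_2 = 23*25 + 24 = 599, q_2 = 23*1 + 1 = 24.
  i=3: a_3=1, p_3 = 1*599 + 25 = 624, q_3 = 1*24 + 1 = 25.
Check: 624^2 - 623*25^2 = 389376 - 389375 = 1, so (x, y) = (624, 25) solves the equation, and by the theorem it is the least positive solution.

(x, y) = (624, 25)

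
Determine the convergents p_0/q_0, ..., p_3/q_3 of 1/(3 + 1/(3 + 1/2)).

Using the convergent recurrence p_i = a_i*p_{i-1} + p_{i-2}, q_i = a_i*q_{i-1} + q_{i-2} with p_{-2}=0, p_{-1}=1, q_{-2}=1, q_{-1}=0:
  i=0: a_0=0, p_0 = 0*1 + 0 = 0, q_0 = 0*0 + 1 = 1.
  i=1: a_1=3, p_1 = 3*0 + 1 = 1, q_1 = 3*1 + 0 = 3.
  i=2: a_2=3, p_2 = 3*1 + 0 = 3, q_2 = 3*3 + 1 = 10.
  i=3: a_3=2, p_3 = 2*3 + 1 = 7, q_3 = 2*10 + 3 = 23.

0/1, 1/3, 3/10, 7/23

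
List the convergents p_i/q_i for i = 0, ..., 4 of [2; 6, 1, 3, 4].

Using the convergent recurrence p_i = a_i*p_{i-1} + p_{i-2}, q_i = a_i*q_{i-1} + q_{i-2} with p_{-2}=0, p_{-1}=1, q_{-2}=1, q_{-1}=0:
  i=0: a_0=2, p_0 = 2*1 + 0 = 2, q_0 = 2*0 + 1 = 1.
  i=1: a_1=6, p_1 = 6*2 + 1 = 13, q_1 = 6*1 + 0 = 6.
  i=2: a_2=1, p_2 = 1*13 + 2 = 15, q_2 = 1*6 + 1 = 7.
  i=3: a_3=3, p_3 = 3*15 + 13 = 58, q_3 = 3*7 + 6 = 27.
  i=4: a_4=4, p_4 = 4*58 + 15 = 247, q_4 = 4*27 + 7 = 115.

2/1, 13/6, 15/7, 58/27, 247/115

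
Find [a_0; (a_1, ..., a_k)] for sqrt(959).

[30; (1, 29, 1, 60)]

Write x_i = (sqrt(959) + m_i)/d_i with (m_0, d_0) = (0, 1). a_0 = floor(sqrt(959)) = 30, since 30^2 = 900 <= 959 < 961 = 31^2.
Iterate m_{i+1} = d_i*a_i - m_i, d_{i+1} = (959 - m_{i+1}^2)/d_i, a_{i+1} = floor((a_0 + m_{i+1})/d_{i+1}):
  m_1 = 1*30 - 0 = 30, d_1 = (959 - 30^2)/1 = 59/1 = 59, a_1 = floor((30 + 30)/59) = 1.
  m_2 = 59*1 - 30 = 29, d_2 = (959 - 29^2)/59 = 118/59 = 2, a_2 = floor((30 + 29)/2) = 29.
  m_3 = 2*29 - 29 = 29, d_3 = (959 - 29^2)/2 = 118/2 = 59, a_3 = floor((30 + 29)/59) = 1.
  m_4 = 59*1 - 29 = 30, d_4 = (959 - 30^2)/59 = 59/59 = 1, a_4 = floor((30 + 30)/1) = 60.
  m_5 = 1*60 - 30 = 30, d_5 = (959 - 30^2)/1 = 59/1 = 59: (m_5, d_5) = (m_1, d_1) = (30, 59), so from here the quotients repeat a_1, ..., a_4; the period length is 4.
Hence the expansion of sqrt(959) is a_0 = 30 followed by the repeating block 1, 29, 1, 60 (period 4).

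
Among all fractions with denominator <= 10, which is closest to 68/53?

9/7

Expand x = 68/53 as a continued fraction with the Euclidean algorithm:
  68 = 1*53 + 15, so a_0 = 1.
  53 = 3*15 + 8, so a_1 = 3.
  15 = 1*8 + 7, so a_2 = 1.
  8 = 1*7 + 1, so a_3 = 1.
  7 = 7*1 + 0, so a_4 = 7.
so x = [1; 3, 1, 1, 7].
Convergents (p_i = a_i*p_{i-1} + p_{i-2}, q_i = a_i*q_{i-1} + q_{i-2} with p_{-2}=0, p_{-1}=1, q_{-2}=1, q_{-1}=0), until the denominator exceeds 10:
  i=0: a_0=1, p_0 = 1*1 + 0 = 1, q_0 = 1*0 + 1 = 1.
  i=1: a_1=3, p_1 = 3*1 + 1 = 4, q_1 = 3*1 + 0 = 3.
  i=2: a_2=1, p_2 = 1*4 + 1 = 5, q_2 = 1*3 + 1 = 4.
  i=3: a_3=1, p_3 = 1*5 + 4 = 9, q_3 = 1*4 + 3 = 7.
  i=4: a_4=7, p_4 = 7*9 + 5 = 68, q_4 = 7*7 + 4 = 53.
q_4 = 53 > 10, so the last convergent with denominator <= 10 is p_3/q_3 = 9/7.
The closest fraction with denominator <= 10 is either p_3/q_3 or the intermediate fraction (k*p_3 + p_2)/(k*q_3 + q_2) with the largest k >= 1 whose denominator stays <= 10; these approach x as k grows, and every other convergent or intermediate fraction in range is farther away.
Largest k: floor((10 - q_2)/q_3) = floor((10 - 4)/7) = 0.
Since k = 0, no intermediate fraction beyond p_3/q_3 has denominator <= 10, so the convergent 9/7 is the closest (its error is |68*7 - 9*53|/(53*7) = 1/371).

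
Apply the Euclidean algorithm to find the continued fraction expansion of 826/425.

[1; 1, 16, 1, 2, 2, 3]

Run the Euclidean algorithm on 826 and 425; the successive quotients are the partial quotients a_0, a_1, ... (each step inverts the fractional part left over by the previous one):
  826 = 1*425 + 401, so a_0 = 1.
  425 = 1*401 + 24, so a_1 = 1.
  401 = 16*24 + 17, so a_2 = 16.
  24 = 1*17 + 7, so a_3 = 1.
  17 = 2*7 + 3, so a_4 = 2.
  7 = 2*3 + 1, so a_5 = 2.
  3 = 3*1 + 0, so a_6 = 3.
The remainder reaches 0 after 7 divisions, so the expansion has 7 partial quotients, read off in order.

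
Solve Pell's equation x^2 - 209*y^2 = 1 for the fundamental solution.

First expand sqrt(209) as a continued fraction. With x_i = (sqrt(209) + m_i)/d_i and (m_0, d_0) = (0, 1): a_0 = floor(sqrt(209)) = 14, since 14^2 = 196 <= 209 < 225 = 15^2.
Iterate m_{i+1} = d_i*a_i - m_i, d_{i+1} = (209 - m_{i+1}^2)/d_i, a_{i+1} = floor((a_0 + m_{i+1})/d_{i+1}):
  m_1 = 1*14 - 0 = 14, d_1 = (209 - 14^2)/1 = 13/1 = 13, a_1 = floor((14 + 14)/13) = 2.
  m_2 = 13*2 - 14 = 12, d_2 = (209 - 12^2)/13 = 65/13 = 5, a_2 = floor((14 + 12)/5) = 5.
  m_3 = 5*5 - 12 = 13, d_3 = (209 - 13^2)/5 = 40/5 = 8, a_3 = floor((14 + 13)/8) = 3.
  m_4 = 8*3 - 13 = 11, d_4 = (209 - 11^2)/8 = 88/8 = 11, a_4 = floor((14 + 11)/11) = 2.
  m_5 = 11*2 - 11 = 11, d_5 = (209 - 11^2)/11 = 88/11 = 8, a_5 = floor((14 + 11)/8) = 3.
  m_6 = 8*3 - 11 = 13, d_6 = (209 - 13^2)/8 = 40/8 = 5, a_6 = floor((14 + 13)/5) = 5.
  m_7 = 5*5 - 13 = 12, d_7 = (209 - 12^2)/5 = 65/5 = 13, a_7 = floor((14 + 12)/13) = 2.
  m_8 = 13*2 - 12 = 14, d_8 = (209 - 14^2)/13 = 13/13 = 1, a_8 = floor((14 + 14)/1) = 28.
  m_9 = 1*28 - 14 = 14, d_9 = (209 - 14^2)/1 = 13/1 = 13: (m_9, d_9) = (m_1, d_1) = (14, 13), so from here the quotients repeat a_1, ..., a_8; the period length is 8.
So sqrt(209) = [14; (2, 5, 3, 2, 3, 5, 2, 28)] with period length k = 8.
k is even, so the fundamental solution of x^2 - 209y^2 = 1 is (p_{k-1}, q_{k-1}) = (p_7, q_7); compute convergents through index 7.
Convergents (p_i = a_i*p_{i-1} + p_{i-2}, q_i = a_i*q_{i-1} + q_{i-2} with p_{-2}=0, p_{-1}=1, q_{-2}=1, q_{-1}=0):
  i=0: a_0=14, p_0 = 14*1 + 0 = 14, q_0 = 14*0 + 1 = 1.
  i=1: a_1=2, p_1 = 2*14 + 1 = 29, q_1 = 2*1 + 0 = 2.
  i=2: a_2=5, p_2 = 5*29 + 14 = 159, q_2 = 5*2 + 1 = 11.
  i=3: a_3=3, p_3 = 3*159 + 29 = 506, q_3 = 3*11 + 2 = 35.
  i=4: a_4=2, p_4 = 2*506 + 159 = 1171, q_4 = 2*35 + 11 = 81.
  i=5: a_5=3, p_5 = 3*1171 + 506 = 4019, q_5 = 3*81 + 35 = 278.
  i=6: a_6=5, p_6 = 5*4019 + 1171 = 21266, q_6 = 5*278 + 81 = 1471.
  i=7: a_7=2, p_7 = 2*21266 + 4019 = 46551, q_7 = 2*1471 + 278 = 3220.
Check: 46551^2 - 209*3220^2 = 2166995601 - 2166995600 = 1, so (x, y) = (46551, 3220) solves the equation, and by the theorem it is the least positive solution.

(x, y) = (46551, 3220)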